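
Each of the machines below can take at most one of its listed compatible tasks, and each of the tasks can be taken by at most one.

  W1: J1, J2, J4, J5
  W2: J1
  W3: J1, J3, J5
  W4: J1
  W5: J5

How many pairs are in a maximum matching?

4

Unit-capacity flow: source→left, listed edges, right→sink; max matching = max flow.
Augmenting path W1→J1 (+1); matched 1.
Augmenting path W3→J3 (+1); matched 2.
Augmenting path W5→J5 (+1); matched 3.
Augmenting path W2→J1→W1→J2 (+1); matched 4.
No augmenting path remains; maximum matching = 4.
König certificate: {W1, W3, W5, J1} is a vertex cover of size 4 (every listed pair touches it), so no matching can be larger.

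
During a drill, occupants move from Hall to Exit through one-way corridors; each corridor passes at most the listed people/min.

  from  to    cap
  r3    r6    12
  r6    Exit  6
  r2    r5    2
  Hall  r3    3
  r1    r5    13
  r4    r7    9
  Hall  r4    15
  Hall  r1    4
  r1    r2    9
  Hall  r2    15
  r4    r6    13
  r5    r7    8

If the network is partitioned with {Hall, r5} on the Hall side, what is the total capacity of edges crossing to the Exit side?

Edges leaving {Hall, r5}: Hall→r1 (4), Hall→r2 (15), Hall→r3 (3), Hall→r4 (15), r5→r7 (8).
Cut capacity = 4 + 15 + 3 + 15 + 8 = 45.

45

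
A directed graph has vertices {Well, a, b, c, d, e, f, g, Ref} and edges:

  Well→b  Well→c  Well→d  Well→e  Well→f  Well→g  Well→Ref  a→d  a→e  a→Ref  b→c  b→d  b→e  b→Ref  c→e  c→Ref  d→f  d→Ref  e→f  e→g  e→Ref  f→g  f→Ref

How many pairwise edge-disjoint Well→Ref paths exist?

6

Assign every edge capacity 1; by Menger, the answer equals the max flow.
Path Well→Ref (+1); total 1.
Path Well→b→Ref (+1); total 2.
Path Well→c→Ref (+1); total 3.
Path Well→d→Ref (+1); total 4.
Path Well→e→Ref (+1); total 5.
Path Well→f→Ref (+1); total 6.
No residual Well→Ref path; max flow = 6.
Certifying cut of size 6: {Well→Ref, Well→b, Well→c, Well→d, Well→e, Well→f}.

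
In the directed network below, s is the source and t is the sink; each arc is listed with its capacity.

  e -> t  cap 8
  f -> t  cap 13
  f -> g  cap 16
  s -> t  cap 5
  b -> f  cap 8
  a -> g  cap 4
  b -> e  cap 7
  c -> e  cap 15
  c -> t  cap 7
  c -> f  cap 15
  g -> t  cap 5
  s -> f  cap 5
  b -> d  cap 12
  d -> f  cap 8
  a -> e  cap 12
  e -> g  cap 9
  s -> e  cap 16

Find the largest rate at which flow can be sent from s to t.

23

Augment s→t: bottleneck 5, flow now 5.
Augment s→e→t: bottleneck 8, flow now 13.
Augment s→f→t: bottleneck 5, flow now 18.
Augment s→e→g→t: bottleneck 5, flow now 23.
No augmenting path remains; maximum flow = 23.
In the residual graph, reachable from s: {s, e, g}.
Min-cut edges: s→f (5), s→t (5), e→t (8), g→t (5); capacity 5 + 5 + 8 + 5 = 23.
This cut is saturated, so no flow can exceed 23.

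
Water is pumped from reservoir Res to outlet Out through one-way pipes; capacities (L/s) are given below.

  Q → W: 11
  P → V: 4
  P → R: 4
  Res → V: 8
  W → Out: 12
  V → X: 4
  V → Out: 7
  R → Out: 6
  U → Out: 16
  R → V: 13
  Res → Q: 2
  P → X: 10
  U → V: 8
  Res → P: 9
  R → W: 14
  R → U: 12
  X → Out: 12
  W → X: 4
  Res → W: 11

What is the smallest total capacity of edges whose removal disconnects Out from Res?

30

Augment Res→V→Out: bottleneck 7, flow now 7.
Augment Res→W→Out: bottleneck 11, flow now 18.
Augment Res→P→R→Out: bottleneck 4, flow now 22.
Augment Res→P→X→Out: bottleneck 5, flow now 27.
Augment Res→Q→W→Out: bottleneck 1, flow now 28.
Augment Res→V→X→Out: bottleneck 1, flow now 29.
Augment Res→Q→W→X→Out: bottleneck 1, flow now 30.
No augmenting path remains; maximum flow = 30.
By max-flow min-cut, the minimum cut capacity equals the max flow.
In the residual graph, reachable from Res: {Res}.
Min-cut edges: Res→P (9), Res→Q (2), Res→V (8), Res→W (11); capacity 9 + 2 + 8 + 11 = 30.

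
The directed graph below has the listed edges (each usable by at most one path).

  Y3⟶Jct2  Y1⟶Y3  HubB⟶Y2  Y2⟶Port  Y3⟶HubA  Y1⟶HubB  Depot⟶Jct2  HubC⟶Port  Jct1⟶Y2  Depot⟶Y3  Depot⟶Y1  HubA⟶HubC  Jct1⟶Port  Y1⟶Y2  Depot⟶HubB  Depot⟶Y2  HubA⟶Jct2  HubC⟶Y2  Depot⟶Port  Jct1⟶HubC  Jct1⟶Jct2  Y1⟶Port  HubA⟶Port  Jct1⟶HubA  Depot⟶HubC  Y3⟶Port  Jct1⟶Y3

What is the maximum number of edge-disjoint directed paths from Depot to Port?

5

Assign every edge capacity 1; by Menger, the answer equals the max flow.
Path Depot→Port (+1); total 1.
Path Depot→Y1→Port (+1); total 2.
Path Depot→Y3→Port (+1); total 3.
Path Depot→HubC→Port (+1); total 4.
Path Depot→Y2→Port (+1); total 5.
No residual Depot→Port path; max flow = 5.
Certifying cut of size 5: {Depot→HubC, Depot→Port, Depot→Y1, Depot→Y3, Y2→Port}.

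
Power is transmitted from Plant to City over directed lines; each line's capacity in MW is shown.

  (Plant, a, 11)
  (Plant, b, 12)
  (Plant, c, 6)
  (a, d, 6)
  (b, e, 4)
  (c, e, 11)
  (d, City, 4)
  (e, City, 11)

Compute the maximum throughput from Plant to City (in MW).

Augment Plant→a→d→City: bottleneck 4, flow now 4.
Augment Plant→b→e→City: bottleneck 4, flow now 8.
Augment Plant→c→e→City: bottleneck 6, flow now 14.
No augmenting path remains; maximum flow = 14.
In the residual graph, reachable from Plant: {Plant, a, b, d}.
Min-cut edges: Plant→c (6), b→e (4), d→City (4); capacity 6 + 4 + 4 = 14.
This cut is saturated, so no flow can exceed 14.

14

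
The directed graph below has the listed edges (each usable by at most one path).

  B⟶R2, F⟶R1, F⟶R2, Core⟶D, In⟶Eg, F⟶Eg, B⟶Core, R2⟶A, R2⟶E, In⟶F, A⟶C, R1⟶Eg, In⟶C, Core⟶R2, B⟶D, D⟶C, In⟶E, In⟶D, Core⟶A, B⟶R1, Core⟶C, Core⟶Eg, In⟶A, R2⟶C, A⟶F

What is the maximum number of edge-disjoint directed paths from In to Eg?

3

Assign every edge capacity 1; by Menger, the answer equals the max flow.
Path In→Eg (+1); total 1.
Path In→F→Eg (+1); total 2.
Path In→A→F→R1→Eg (+1); total 3.
No residual In→Eg path; max flow = 3.
Certifying cut of size 3: {In→A, In→Eg, In→F}.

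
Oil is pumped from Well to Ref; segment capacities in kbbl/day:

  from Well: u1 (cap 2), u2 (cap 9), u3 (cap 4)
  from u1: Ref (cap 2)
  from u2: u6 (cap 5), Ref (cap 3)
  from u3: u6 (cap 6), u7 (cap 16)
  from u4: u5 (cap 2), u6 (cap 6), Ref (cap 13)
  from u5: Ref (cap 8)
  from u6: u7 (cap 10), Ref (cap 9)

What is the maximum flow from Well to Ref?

14

Augment Well→u1→Ref: bottleneck 2, flow now 2.
Augment Well→u2→Ref: bottleneck 3, flow now 5.
Augment Well→u2→u6→Ref: bottleneck 5, flow now 10.
Augment Well→u3→u6→Ref: bottleneck 4, flow now 14.
No augmenting path remains; maximum flow = 14.
In the residual graph, reachable from Well: {Well, u2}.
Min-cut edges: Well→u1 (2), Well→u3 (4), u2→u6 (5), u2→Ref (3); capacity 2 + 4 + 5 + 3 = 14.
This cut is saturated, so no flow can exceed 14.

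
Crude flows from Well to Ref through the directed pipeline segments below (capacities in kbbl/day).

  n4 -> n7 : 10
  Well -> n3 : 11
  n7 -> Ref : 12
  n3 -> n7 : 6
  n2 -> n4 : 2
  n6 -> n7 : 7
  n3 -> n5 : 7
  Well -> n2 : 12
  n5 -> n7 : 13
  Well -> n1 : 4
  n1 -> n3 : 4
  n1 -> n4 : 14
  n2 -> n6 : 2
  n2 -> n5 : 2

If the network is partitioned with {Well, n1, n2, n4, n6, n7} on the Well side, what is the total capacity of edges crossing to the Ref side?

Edges leaving {Well, n1, n2, n4, n6, n7}: Well→n3 (11), n1→n3 (4), n2→n5 (2), n7→Ref (12).
Cut capacity = 11 + 4 + 2 + 12 = 29.

29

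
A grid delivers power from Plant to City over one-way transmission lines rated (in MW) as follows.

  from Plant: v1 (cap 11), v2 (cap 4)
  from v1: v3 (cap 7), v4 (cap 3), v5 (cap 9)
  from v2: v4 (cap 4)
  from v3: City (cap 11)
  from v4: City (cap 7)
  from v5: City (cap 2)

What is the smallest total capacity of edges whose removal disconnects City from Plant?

15

Augment Plant→v1→v3→City: bottleneck 7, flow now 7.
Augment Plant→v1→v4→City: bottleneck 3, flow now 10.
Augment Plant→v1→v5→City: bottleneck 1, flow now 11.
Augment Plant→v2→v4→City: bottleneck 4, flow now 15.
No augmenting path remains; maximum flow = 15.
By max-flow min-cut, the minimum cut capacity equals the max flow.
In the residual graph, reachable from Plant: {Plant}.
Min-cut edges: Plant→v1 (11), Plant→v2 (4); capacity 11 + 4 = 15.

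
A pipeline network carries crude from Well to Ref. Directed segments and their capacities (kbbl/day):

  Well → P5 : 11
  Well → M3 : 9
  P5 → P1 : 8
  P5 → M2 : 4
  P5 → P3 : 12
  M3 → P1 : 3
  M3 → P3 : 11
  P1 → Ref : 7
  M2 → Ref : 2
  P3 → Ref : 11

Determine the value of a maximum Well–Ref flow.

20

Augment Well→P5→P1→Ref: bottleneck 7, flow now 7.
Augment Well→P5→M2→Ref: bottleneck 2, flow now 9.
Augment Well→P5→P3→Ref: bottleneck 2, flow now 11.
Augment Well→M3→P3→Ref: bottleneck 9, flow now 20.
No augmenting path remains; maximum flow = 20.
In the residual graph, reachable from Well: {Well}.
Min-cut edges: Well→P5 (11), Well→M3 (9); capacity 11 + 9 = 20.
This cut is saturated, so no flow can exceed 20.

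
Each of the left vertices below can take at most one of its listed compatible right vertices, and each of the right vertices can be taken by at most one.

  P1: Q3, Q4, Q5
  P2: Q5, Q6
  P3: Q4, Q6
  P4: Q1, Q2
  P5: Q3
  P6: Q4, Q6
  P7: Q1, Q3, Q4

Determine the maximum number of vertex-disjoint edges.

Unit-capacity flow: source→left, listed edges, right→sink; max matching = max flow.
Augmenting path P1→Q3 (+1); matched 1.
Augmenting path P2→Q5 (+1); matched 2.
Augmenting path P3→Q4 (+1); matched 3.
Augmenting path P4→Q1 (+1); matched 4.
Augmenting path P6→Q6 (+1); matched 5.
Augmenting path P7→Q1→P4→Q2 (+1); matched 6.
No augmenting path remains; maximum matching = 6.
König certificate: {P4, P7, Q3, Q4, Q5, Q6} is a vertex cover of size 6 (every listed pair touches it), so no matching can be larger.

6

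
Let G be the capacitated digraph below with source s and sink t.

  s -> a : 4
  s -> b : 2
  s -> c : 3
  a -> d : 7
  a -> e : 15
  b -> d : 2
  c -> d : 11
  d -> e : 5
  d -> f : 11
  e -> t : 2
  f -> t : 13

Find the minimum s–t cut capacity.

9

Augment s→a→e→t: bottleneck 2, flow now 2.
Augment s→a→d→f→t: bottleneck 2, flow now 4.
Augment s→b→d→f→t: bottleneck 2, flow now 6.
Augment s→c→d→f→t: bottleneck 3, flow now 9.
No augmenting path remains; maximum flow = 9.
By max-flow min-cut, the minimum cut capacity equals the max flow.
In the residual graph, reachable from s: {s}.
Min-cut edges: s→a (4), s→b (2), s→c (3); capacity 4 + 2 + 3 = 9.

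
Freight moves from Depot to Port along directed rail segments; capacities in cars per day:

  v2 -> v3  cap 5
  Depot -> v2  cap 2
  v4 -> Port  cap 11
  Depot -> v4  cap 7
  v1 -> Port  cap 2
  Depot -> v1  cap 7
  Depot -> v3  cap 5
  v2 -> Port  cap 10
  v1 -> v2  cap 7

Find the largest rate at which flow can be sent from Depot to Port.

Augment Depot→v1→Port: bottleneck 2, flow now 2.
Augment Depot→v2→Port: bottleneck 2, flow now 4.
Augment Depot→v4→Port: bottleneck 7, flow now 11.
Augment Depot→v1→v2→Port: bottleneck 5, flow now 16.
No augmenting path remains; maximum flow = 16.
In the residual graph, reachable from Depot: {Depot, v3}.
Min-cut edges: Depot→v1 (7), Depot→v2 (2), Depot→v4 (7); capacity 7 + 2 + 7 = 16.
This cut is saturated, so no flow can exceed 16.

16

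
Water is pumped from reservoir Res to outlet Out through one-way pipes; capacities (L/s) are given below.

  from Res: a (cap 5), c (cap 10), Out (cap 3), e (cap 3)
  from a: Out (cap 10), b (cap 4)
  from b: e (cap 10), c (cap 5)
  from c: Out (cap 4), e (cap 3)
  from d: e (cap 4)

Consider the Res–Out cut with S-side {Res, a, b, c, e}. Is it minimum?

No — its capacity is 17, but the minimum cut has capacity 12.

Given cut capacity: 3 + 10 + 4 = 17.
Augment Res→Out: bottleneck 3, flow now 3.
Augment Res→a→Out: bottleneck 5, flow now 8.
Augment Res→c→Out: bottleneck 4, flow now 12.
No augmenting path remains; maximum flow = 12.
In the residual graph, reachable from Res: {Res, c, e}.
Min-cut edges: Res→a (5), Res→Out (3), c→Out (4); capacity 5 + 3 + 4 = 12.
Cut capacity 17 exceeds the max flow 12, so it is not minimum.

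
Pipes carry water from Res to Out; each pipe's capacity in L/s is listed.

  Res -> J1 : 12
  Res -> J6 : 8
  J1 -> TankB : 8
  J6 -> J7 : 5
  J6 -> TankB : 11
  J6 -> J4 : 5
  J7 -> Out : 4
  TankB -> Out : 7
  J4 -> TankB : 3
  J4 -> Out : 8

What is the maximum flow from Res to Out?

Augment Res→J1→TankB→Out: bottleneck 7, flow now 7.
Augment Res→J6→J7→Out: bottleneck 4, flow now 11.
Augment Res→J6→J4→Out: bottleneck 4, flow now 15.
No augmenting path remains; maximum flow = 15.
In the residual graph, reachable from Res: {Res, J1, TankB}.
Min-cut edges: Res→J6 (8), TankB→Out (7); capacity 8 + 7 = 15.
This cut is saturated, so no flow can exceed 15.

15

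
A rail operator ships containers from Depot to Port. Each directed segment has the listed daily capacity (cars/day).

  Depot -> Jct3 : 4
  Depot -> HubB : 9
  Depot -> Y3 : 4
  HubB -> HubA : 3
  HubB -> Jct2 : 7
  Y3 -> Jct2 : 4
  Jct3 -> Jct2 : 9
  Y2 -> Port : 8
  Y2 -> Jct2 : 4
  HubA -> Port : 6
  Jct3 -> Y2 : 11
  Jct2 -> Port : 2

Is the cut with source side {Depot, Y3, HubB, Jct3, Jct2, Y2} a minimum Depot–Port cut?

Given cut capacity: 3 + 2 + 8 = 13.
Augment Depot→Y3→Jct2→Port: bottleneck 2, flow now 2.
Augment Depot→HubB→HubA→Port: bottleneck 3, flow now 5.
Augment Depot→Jct3→Y2→Port: bottleneck 4, flow now 9.
No augmenting path remains; maximum flow = 9.
In the residual graph, reachable from Depot: {Depot, Y3, HubB, Jct2}.
Min-cut edges: Depot→Jct3 (4), HubB→HubA (3), Jct2→Port (2); capacity 4 + 3 + 2 = 9.
Cut capacity 13 exceeds the max flow 9, so it is not minimum.

No — its capacity is 13, but the minimum cut has capacity 9.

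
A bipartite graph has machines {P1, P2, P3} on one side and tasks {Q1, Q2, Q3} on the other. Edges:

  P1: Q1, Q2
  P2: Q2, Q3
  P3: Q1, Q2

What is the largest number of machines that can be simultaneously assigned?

3

Unit-capacity flow: source→left, listed edges, right→sink; max matching = max flow.
Augmenting path P1→Q1 (+1); matched 1.
Augmenting path P2→Q2 (+1); matched 2.
Augmenting path P3→Q2→P2→Q3 (+1); matched 3.
No augmenting path remains; maximum matching = 3.
König certificate: {P1, P2, P3} is a vertex cover of size 3 (every listed pair touches it), so no matching can be larger.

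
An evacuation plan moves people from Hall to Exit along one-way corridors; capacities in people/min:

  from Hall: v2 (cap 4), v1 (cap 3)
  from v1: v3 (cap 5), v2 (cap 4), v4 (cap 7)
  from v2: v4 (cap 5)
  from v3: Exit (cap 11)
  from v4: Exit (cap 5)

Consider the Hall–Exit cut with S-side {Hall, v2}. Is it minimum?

Given cut capacity: 3 + 5 = 8.
Augment Hall→v1→v3→Exit: bottleneck 3, flow now 3.
Augment Hall→v2→v4→Exit: bottleneck 4, flow now 7.
No augmenting path remains; maximum flow = 7.
In the residual graph, reachable from Hall: {Hall}.
Min-cut edges: Hall→v1 (3), Hall→v2 (4); capacity 3 + 4 = 7.
Cut capacity 8 exceeds the max flow 7, so it is not minimum.

No — its capacity is 8, but the minimum cut has capacity 7.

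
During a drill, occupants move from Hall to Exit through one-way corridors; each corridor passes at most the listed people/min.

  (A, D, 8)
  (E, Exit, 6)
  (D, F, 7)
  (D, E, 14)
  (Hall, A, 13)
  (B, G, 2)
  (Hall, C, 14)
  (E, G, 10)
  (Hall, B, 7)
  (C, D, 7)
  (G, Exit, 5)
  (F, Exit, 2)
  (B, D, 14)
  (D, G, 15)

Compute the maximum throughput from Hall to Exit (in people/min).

13

Augment Hall→B→G→Exit: bottleneck 2, flow now 2.
Augment Hall→A→D→E→Exit: bottleneck 6, flow now 8.
Augment Hall→A→D→F→Exit: bottleneck 2, flow now 10.
Augment Hall→B→D→G→Exit: bottleneck 3, flow now 13.
No augmenting path remains; maximum flow = 13.
In the residual graph, reachable from Hall: {Hall, A, B, C, D, E, F, G}.
Min-cut edges: E→Exit (6), F→Exit (2), G→Exit (5); capacity 6 + 2 + 5 = 13.
This cut is saturated, so no flow can exceed 13.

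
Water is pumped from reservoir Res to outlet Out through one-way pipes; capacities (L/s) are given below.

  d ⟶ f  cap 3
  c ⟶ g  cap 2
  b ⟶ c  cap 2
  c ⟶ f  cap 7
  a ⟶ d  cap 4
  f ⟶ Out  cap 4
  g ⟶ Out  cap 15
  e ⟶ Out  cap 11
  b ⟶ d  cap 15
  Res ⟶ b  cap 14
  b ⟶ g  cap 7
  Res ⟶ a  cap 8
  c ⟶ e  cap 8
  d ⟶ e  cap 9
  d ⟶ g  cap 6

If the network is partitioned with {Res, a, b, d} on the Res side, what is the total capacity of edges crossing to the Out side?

27

Edges leaving {Res, a, b, d}: b→c (2), b→g (7), d→e (9), d→f (3), d→g (6).
Cut capacity = 2 + 7 + 9 + 3 + 6 = 27.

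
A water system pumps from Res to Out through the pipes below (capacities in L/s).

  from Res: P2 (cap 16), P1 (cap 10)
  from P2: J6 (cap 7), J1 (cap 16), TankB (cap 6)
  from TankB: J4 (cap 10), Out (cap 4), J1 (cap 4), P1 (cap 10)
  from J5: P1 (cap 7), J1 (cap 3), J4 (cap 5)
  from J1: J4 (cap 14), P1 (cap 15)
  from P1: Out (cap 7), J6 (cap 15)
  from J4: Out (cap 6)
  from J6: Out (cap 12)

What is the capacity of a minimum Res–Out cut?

26

Augment Res→P1→Out: bottleneck 7, flow now 7.
Augment Res→P2→TankB→Out: bottleneck 4, flow now 11.
Augment Res→P2→J6→Out: bottleneck 7, flow now 18.
Augment Res→P1→J6→Out: bottleneck 3, flow now 21.
Augment Res→P2→TankB→J4→Out: bottleneck 2, flow now 23.
Augment Res→P2→J1→J4→Out: bottleneck 3, flow now 26.
No augmenting path remains; maximum flow = 26.
By max-flow min-cut, the minimum cut capacity equals the max flow.
In the residual graph, reachable from Res: {Res}.
Min-cut edges: Res→P2 (16), Res→P1 (10); capacity 16 + 10 = 26.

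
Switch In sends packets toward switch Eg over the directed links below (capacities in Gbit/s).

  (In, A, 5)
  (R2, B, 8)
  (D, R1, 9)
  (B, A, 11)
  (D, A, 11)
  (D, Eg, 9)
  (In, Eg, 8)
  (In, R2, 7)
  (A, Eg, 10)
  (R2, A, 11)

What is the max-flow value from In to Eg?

Augment In→Eg: bottleneck 8, flow now 8.
Augment In→A→Eg: bottleneck 5, flow now 13.
Augment In→R2→A→Eg: bottleneck 5, flow now 18.
No augmenting path remains; maximum flow = 18.
In the residual graph, reachable from In: {In, R2, B, A}.
Min-cut edges: In→Eg (8), A→Eg (10); capacity 8 + 10 = 18.
This cut is saturated, so no flow can exceed 18.

18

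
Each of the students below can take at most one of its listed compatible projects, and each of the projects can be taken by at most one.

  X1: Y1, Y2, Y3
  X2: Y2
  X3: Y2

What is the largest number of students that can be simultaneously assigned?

Unit-capacity flow: source→left, listed edges, right→sink; max matching = max flow.
Augmenting path X1→Y1 (+1); matched 1.
Augmenting path X2→Y2 (+1); matched 2.
No augmenting path remains; maximum matching = 2.
König certificate: {X1, Y2} is a vertex cover of size 2 (every listed pair touches it), so no matching can be larger.

2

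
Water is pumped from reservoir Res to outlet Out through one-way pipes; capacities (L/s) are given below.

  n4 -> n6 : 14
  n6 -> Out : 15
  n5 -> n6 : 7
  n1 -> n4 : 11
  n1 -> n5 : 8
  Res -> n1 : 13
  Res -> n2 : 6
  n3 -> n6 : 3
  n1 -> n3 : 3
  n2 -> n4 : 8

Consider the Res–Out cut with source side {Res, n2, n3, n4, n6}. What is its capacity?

Edges leaving {Res, n2, n3, n4, n6}: Res→n1 (13), n6→Out (15).
Cut capacity = 13 + 15 = 28.

28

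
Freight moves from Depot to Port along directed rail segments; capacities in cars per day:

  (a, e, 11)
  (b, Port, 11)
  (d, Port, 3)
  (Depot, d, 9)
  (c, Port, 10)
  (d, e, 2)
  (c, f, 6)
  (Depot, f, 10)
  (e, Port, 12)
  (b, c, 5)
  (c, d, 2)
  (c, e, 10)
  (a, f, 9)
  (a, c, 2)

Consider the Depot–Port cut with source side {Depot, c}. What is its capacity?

Edges leaving {Depot, c}: Depot→d (9), Depot→f (10), c→d (2), c→e (10), c→f (6), c→Port (10).
Cut capacity = 9 + 10 + 2 + 10 + 6 + 10 = 47.

47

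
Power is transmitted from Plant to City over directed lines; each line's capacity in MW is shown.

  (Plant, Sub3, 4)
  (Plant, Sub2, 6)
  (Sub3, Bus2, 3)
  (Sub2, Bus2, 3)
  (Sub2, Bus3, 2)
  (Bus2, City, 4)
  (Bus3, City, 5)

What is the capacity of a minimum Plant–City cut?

6

Augment Plant→Sub3→Bus2→City: bottleneck 3, flow now 3.
Augment Plant→Sub2→Bus2→City: bottleneck 1, flow now 4.
Augment Plant→Sub2→Bus3→City: bottleneck 2, flow now 6.
No augmenting path remains; maximum flow = 6.
By max-flow min-cut, the minimum cut capacity equals the max flow.
In the residual graph, reachable from Plant: {Plant, Sub3, Sub2, Bus2}.
Min-cut edges: Sub2→Bus3 (2), Bus2→City (4); capacity 2 + 4 = 6.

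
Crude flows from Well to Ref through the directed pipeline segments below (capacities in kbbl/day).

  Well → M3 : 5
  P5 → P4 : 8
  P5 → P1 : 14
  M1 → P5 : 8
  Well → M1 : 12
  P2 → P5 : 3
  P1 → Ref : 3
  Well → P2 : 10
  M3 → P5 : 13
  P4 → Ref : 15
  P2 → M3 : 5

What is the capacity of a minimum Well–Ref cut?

11

Augment Well→M3→P5→P1→Ref: bottleneck 3, flow now 3.
Augment Well→M3→P5→P4→Ref: bottleneck 2, flow now 5.
Augment Well→P2→P5→P4→Ref: bottleneck 3, flow now 8.
Augment Well→M1→P5→P4→Ref: bottleneck 3, flow now 11.
No augmenting path remains; maximum flow = 11.
By max-flow min-cut, the minimum cut capacity equals the max flow.
In the residual graph, reachable from Well: {Well, M3, P2, M1, P5, P1}.
Min-cut edges: P5→P4 (8), P1→Ref (3); capacity 8 + 3 = 11.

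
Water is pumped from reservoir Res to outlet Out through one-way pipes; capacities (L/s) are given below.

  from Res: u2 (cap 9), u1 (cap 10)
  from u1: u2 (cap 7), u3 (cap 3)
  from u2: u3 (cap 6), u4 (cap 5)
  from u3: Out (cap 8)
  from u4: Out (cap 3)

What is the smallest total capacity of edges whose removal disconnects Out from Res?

Augment Res→u1→u3→Out: bottleneck 3, flow now 3.
Augment Res→u2→u3→Out: bottleneck 5, flow now 8.
Augment Res→u2→u4→Out: bottleneck 3, flow now 11.
No augmenting path remains; maximum flow = 11.
By max-flow min-cut, the minimum cut capacity equals the max flow.
In the residual graph, reachable from Res: {Res, u1, u2, u3, u4}.
Min-cut edges: u3→Out (8), u4→Out (3); capacity 8 + 3 = 11.

11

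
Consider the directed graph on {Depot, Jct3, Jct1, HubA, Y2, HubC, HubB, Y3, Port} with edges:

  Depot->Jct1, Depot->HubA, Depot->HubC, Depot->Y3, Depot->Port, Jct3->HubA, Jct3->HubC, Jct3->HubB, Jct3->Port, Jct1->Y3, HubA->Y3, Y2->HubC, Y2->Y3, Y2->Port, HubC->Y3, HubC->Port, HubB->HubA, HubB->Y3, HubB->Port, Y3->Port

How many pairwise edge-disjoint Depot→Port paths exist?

3

Assign every edge capacity 1; by Menger, the answer equals the max flow.
Path Depot→Port (+1); total 1.
Path Depot→HubC→Port (+1); total 2.
Path Depot→Y3→Port (+1); total 3.
No residual Depot→Port path; max flow = 3.
Certifying cut of size 3: {Depot→HubC, Depot→Port, Y3→Port}.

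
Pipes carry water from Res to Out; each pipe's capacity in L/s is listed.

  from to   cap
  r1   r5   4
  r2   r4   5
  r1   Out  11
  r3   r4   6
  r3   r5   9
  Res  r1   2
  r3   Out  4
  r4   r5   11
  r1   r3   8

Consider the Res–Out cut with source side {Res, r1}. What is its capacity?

23

Edges leaving {Res, r1}: r1→r3 (8), r1→r5 (4), r1→Out (11).
Cut capacity = 8 + 4 + 11 = 23.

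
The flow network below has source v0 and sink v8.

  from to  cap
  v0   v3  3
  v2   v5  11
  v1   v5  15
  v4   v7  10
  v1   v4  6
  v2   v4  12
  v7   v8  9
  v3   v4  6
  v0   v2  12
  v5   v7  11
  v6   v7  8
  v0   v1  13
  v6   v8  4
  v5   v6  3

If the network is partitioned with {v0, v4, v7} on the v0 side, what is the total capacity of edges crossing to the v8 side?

37

Edges leaving {v0, v4, v7}: v0→v1 (13), v0→v2 (12), v0→v3 (3), v7→v8 (9).
Cut capacity = 13 + 12 + 3 + 9 = 37.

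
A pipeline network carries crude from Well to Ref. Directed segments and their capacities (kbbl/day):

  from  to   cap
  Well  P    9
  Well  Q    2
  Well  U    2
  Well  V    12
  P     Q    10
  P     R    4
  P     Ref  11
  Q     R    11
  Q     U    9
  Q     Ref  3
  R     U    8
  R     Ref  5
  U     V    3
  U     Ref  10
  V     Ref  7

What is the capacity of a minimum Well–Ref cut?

20

Augment Well→P→Ref: bottleneck 9, flow now 9.
Augment Well→Q→Ref: bottleneck 2, flow now 11.
Augment Well→U→Ref: bottleneck 2, flow now 13.
Augment Well→V→Ref: bottleneck 7, flow now 20.
No augmenting path remains; maximum flow = 20.
By max-flow min-cut, the minimum cut capacity equals the max flow.
In the residual graph, reachable from Well: {Well, V}.
Min-cut edges: Well→P (9), Well→Q (2), Well→U (2), V→Ref (7); capacity 9 + 2 + 2 + 7 = 20.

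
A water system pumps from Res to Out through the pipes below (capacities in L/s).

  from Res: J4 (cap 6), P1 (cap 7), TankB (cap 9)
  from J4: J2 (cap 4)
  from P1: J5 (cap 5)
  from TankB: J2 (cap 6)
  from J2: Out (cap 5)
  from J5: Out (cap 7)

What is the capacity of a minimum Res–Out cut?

10

Augment Res→J4→J2→Out: bottleneck 4, flow now 4.
Augment Res→P1→J5→Out: bottleneck 5, flow now 9.
Augment Res→TankB→J2→Out: bottleneck 1, flow now 10.
No augmenting path remains; maximum flow = 10.
By max-flow min-cut, the minimum cut capacity equals the max flow.
In the residual graph, reachable from Res: {Res, J4, P1, TankB, J2}.
Min-cut edges: P1→J5 (5), J2→Out (5); capacity 5 + 5 = 10.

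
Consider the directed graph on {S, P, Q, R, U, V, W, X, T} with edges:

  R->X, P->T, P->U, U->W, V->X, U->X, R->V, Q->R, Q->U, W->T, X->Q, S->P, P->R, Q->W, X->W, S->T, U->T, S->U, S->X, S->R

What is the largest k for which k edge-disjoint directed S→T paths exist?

Assign every edge capacity 1; by Menger, the answer equals the max flow.
Path S→T (+1); total 1.
Path S→P→T (+1); total 2.
Path S→U→T (+1); total 3.
Path S→X→W→T (+1); total 4.
No residual S→T path; max flow = 4.
Certifying cut of size 4: {S→P, S→T, U→T, W→T}.

4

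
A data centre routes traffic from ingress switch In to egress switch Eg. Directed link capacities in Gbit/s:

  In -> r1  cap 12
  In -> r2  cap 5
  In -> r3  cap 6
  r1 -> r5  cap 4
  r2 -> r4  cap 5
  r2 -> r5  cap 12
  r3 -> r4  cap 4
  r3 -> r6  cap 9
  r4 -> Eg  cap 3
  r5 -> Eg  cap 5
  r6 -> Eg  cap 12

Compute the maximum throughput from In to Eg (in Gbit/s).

Augment In→r1→r5→Eg: bottleneck 4, flow now 4.
Augment In→r2→r4→Eg: bottleneck 3, flow now 7.
Augment In→r2→r5→Eg: bottleneck 1, flow now 8.
Augment In→r3→r6→Eg: bottleneck 6, flow now 14.
No augmenting path remains; maximum flow = 14.
In the residual graph, reachable from In: {In, r1, r2, r4, r5}.
Min-cut edges: In→r3 (6), r4→Eg (3), r5→Eg (5); capacity 6 + 3 + 5 = 14.
This cut is saturated, so no flow can exceed 14.

14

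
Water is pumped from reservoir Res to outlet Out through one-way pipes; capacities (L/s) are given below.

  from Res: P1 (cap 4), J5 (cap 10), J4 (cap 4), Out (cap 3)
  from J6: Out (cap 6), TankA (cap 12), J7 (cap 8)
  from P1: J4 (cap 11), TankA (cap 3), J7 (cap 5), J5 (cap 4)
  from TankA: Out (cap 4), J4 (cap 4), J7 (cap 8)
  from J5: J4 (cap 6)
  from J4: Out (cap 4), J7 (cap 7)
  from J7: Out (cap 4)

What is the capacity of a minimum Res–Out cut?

14

Augment Res→Out: bottleneck 3, flow now 3.
Augment Res→J4→Out: bottleneck 4, flow now 7.
Augment Res→P1→TankA→Out: bottleneck 3, flow now 10.
Augment Res→P1→J7→Out: bottleneck 1, flow now 11.
Augment Res→J5→J4→J7→Out: bottleneck 3, flow now 14.
No augmenting path remains; maximum flow = 14.
By max-flow min-cut, the minimum cut capacity equals the max flow.
In the residual graph, reachable from Res: {Res, P1, J5, J4, J7}.
Min-cut edges: Res→Out (3), P1→TankA (3), J4→Out (4), J7→Out (4); capacity 3 + 3 + 4 + 4 = 14.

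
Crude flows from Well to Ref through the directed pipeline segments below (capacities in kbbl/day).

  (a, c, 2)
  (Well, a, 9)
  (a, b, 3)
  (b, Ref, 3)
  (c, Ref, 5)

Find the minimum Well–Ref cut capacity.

5

Augment Well→a→b→Ref: bottleneck 3, flow now 3.
Augment Well→a→c→Ref: bottleneck 2, flow now 5.
No augmenting path remains; maximum flow = 5.
By max-flow min-cut, the minimum cut capacity equals the max flow.
In the residual graph, reachable from Well: {Well, a}.
Min-cut edges: a→b (3), a→c (2); capacity 3 + 2 = 5.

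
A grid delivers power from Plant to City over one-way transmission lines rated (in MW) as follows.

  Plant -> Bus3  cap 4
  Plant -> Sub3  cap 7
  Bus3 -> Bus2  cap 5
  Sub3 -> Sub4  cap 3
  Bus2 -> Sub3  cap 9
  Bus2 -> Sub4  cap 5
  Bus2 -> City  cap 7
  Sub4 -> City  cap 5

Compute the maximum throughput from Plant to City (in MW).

7

Augment Plant→Bus3→Bus2→City: bottleneck 4, flow now 4.
Augment Plant→Sub3→Sub4→City: bottleneck 3, flow now 7.
No augmenting path remains; maximum flow = 7.
In the residual graph, reachable from Plant: {Plant, Sub3}.
Min-cut edges: Plant→Bus3 (4), Sub3→Sub4 (3); capacity 4 + 3 = 7.
This cut is saturated, so no flow can exceed 7.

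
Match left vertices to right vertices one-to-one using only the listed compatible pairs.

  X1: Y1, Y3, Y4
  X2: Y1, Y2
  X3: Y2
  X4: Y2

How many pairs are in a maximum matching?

3

Unit-capacity flow: source→left, listed edges, right→sink; max matching = max flow.
Augmenting path X1→Y1 (+1); matched 1.
Augmenting path X2→Y2 (+1); matched 2.
Augmenting path X3→Y2→X2→Y1→X1→Y3 (+1); matched 3.
No augmenting path remains; maximum matching = 3.
König certificate: {X1, X2, Y2} is a vertex cover of size 3 (every listed pair touches it), so no matching can be larger.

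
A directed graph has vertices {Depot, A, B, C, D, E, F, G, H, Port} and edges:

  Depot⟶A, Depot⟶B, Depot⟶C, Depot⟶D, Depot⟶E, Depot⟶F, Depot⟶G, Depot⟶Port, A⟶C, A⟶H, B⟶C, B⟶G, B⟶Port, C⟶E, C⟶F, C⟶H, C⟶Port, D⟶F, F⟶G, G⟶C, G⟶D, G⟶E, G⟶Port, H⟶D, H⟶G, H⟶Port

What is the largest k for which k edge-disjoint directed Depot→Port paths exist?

Assign every edge capacity 1; by Menger, the answer equals the max flow.
Path Depot→Port (+1); total 1.
Path Depot→B→Port (+1); total 2.
Path Depot→C→Port (+1); total 3.
Path Depot→G→Port (+1); total 4.
Path Depot→A→H→Port (+1); total 5.
No residual Depot→Port path; max flow = 5.
Certifying cut of size 5: {C→Port, Depot→B, Depot→Port, G→Port, H→Port}.

5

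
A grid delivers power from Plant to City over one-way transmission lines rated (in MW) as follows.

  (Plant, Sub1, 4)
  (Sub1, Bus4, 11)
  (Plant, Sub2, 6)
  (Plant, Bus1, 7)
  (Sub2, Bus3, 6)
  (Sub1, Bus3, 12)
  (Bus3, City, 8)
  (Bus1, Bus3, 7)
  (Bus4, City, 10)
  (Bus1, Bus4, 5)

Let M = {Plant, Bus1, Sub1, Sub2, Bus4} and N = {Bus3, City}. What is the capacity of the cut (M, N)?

Edges leaving {Plant, Bus1, Sub1, Sub2, Bus4}: Bus1→Bus3 (7), Sub1→Bus3 (12), Sub2→Bus3 (6), Bus4→City (10).
Cut capacity = 7 + 12 + 6 + 10 = 35.

35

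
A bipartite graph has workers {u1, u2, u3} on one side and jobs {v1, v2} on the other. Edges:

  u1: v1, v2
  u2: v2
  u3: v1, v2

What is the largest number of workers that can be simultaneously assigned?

2

Unit-capacity flow: source→left, listed edges, right→sink; max matching = max flow.
Augmenting path u1→v1 (+1); matched 1.
Augmenting path u2→v2 (+1); matched 2.
No augmenting path remains; maximum matching = 2.
König certificate: {v1, v2} is a vertex cover of size 2 (every listed pair touches it), so no matching can be larger.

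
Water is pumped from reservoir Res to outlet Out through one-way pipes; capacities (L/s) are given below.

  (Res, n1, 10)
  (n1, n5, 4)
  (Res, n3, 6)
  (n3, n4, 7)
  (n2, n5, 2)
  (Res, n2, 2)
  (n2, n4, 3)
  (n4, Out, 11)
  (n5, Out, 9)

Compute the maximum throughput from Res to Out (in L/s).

12

Augment Res→n1→n5→Out: bottleneck 4, flow now 4.
Augment Res→n2→n4→Out: bottleneck 2, flow now 6.
Augment Res→n3→n4→Out: bottleneck 6, flow now 12.
No augmenting path remains; maximum flow = 12.
In the residual graph, reachable from Res: {Res, n1}.
Min-cut edges: Res→n2 (2), Res→n3 (6), n1→n5 (4); capacity 2 + 6 + 4 = 12.
This cut is saturated, so no flow can exceed 12.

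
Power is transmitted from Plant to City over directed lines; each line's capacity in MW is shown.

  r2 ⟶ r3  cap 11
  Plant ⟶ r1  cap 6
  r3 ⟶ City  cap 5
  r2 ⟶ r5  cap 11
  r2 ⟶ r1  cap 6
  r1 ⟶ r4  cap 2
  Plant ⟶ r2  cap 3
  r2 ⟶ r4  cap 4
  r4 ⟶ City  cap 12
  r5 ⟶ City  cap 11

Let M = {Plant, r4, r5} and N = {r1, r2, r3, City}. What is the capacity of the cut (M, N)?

Edges leaving {Plant, r4, r5}: Plant→r1 (6), Plant→r2 (3), r4→City (12), r5→City (11).
Cut capacity = 6 + 3 + 12 + 11 = 32.

32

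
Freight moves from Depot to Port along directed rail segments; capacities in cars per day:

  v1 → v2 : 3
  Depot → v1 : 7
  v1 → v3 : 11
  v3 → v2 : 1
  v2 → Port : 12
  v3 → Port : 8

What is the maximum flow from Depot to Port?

7

Augment Depot→v1→v2→Port: bottleneck 3, flow now 3.
Augment Depot→v1→v3→Port: bottleneck 4, flow now 7.
No augmenting path remains; maximum flow = 7.
In the residual graph, reachable from Depot: {Depot}.
Min-cut edges: Depot→v1 (7); capacity 7 = 7.
This cut is saturated, so no flow can exceed 7.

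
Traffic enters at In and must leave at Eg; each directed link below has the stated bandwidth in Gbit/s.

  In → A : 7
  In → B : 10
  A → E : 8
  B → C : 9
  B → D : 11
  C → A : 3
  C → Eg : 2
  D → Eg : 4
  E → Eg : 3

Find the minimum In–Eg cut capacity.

9

Augment In→A→E→Eg: bottleneck 3, flow now 3.
Augment In→B→C→Eg: bottleneck 2, flow now 5.
Augment In→B→D→Eg: bottleneck 4, flow now 9.
No augmenting path remains; maximum flow = 9.
By max-flow min-cut, the minimum cut capacity equals the max flow.
In the residual graph, reachable from In: {In, A, B, C, D, E}.
Min-cut edges: C→Eg (2), D→Eg (4), E→Eg (3); capacity 2 + 4 + 3 = 9.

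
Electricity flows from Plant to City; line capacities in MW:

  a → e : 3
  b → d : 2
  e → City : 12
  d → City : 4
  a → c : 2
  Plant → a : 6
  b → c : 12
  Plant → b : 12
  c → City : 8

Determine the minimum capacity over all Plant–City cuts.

13

Augment Plant→a→c→City: bottleneck 2, flow now 2.
Augment Plant→a→e→City: bottleneck 3, flow now 5.
Augment Plant→b→c→City: bottleneck 6, flow now 11.
Augment Plant→b→d→City: bottleneck 2, flow now 13.
No augmenting path remains; maximum flow = 13.
By max-flow min-cut, the minimum cut capacity equals the max flow.
In the residual graph, reachable from Plant: {Plant, a, b, c}.
Min-cut edges: a→e (3), b→d (2), c→City (8); capacity 3 + 2 + 8 = 13.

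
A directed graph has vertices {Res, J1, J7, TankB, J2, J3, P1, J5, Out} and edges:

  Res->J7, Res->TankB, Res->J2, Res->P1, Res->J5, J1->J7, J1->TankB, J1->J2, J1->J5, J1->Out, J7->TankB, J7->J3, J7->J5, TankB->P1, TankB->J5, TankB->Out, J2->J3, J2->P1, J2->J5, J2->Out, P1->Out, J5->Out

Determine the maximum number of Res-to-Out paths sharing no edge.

4

Assign every edge capacity 1; by Menger, the answer equals the max flow.
Path Res→TankB→Out (+1); total 1.
Path Res→J2→Out (+1); total 2.
Path Res→P1→Out (+1); total 3.
Path Res→J5→Out (+1); total 4.
No residual Res→Out path; max flow = 4.
Certifying cut of size 4: {J5→Out, P1→Out, Res→J2, TankB→Out}.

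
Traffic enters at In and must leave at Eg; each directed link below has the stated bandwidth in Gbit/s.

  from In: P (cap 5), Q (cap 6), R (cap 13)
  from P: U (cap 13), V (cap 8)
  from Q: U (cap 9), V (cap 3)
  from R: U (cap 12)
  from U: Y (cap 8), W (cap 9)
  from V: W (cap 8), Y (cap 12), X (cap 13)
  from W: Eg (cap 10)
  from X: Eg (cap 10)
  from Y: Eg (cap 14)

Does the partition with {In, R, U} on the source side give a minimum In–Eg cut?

No — its capacity is 28, but the minimum cut has capacity 23.

Given cut capacity: 5 + 6 + 9 + 8 = 28.
Augment In→P→U→W→Eg: bottleneck 5, flow now 5.
Augment In→Q→U→W→Eg: bottleneck 4, flow now 9.
Augment In→Q→U→Y→Eg: bottleneck 2, flow now 11.
Augment In→R→U→Y→Eg: bottleneck 6, flow now 17.
Augment In→R→U→P→V→W→Eg: bottleneck 1, flow now 18. (uses reverse residual edge)
Augment In→R→U→P→V→X→Eg: bottleneck 4, flow now 22. (uses reverse residual edge)
Augment In→R→U→Q→V→X→Eg: bottleneck 1, flow now 23. (uses reverse residual edge)
No augmenting path remains; maximum flow = 23.
In the residual graph, reachable from In: {In, R}.
Min-cut edges: In→P (5), In→Q (6), R→U (12); capacity 5 + 6 + 12 = 23.
Cut capacity 28 exceeds the max flow 23, so it is not minimum.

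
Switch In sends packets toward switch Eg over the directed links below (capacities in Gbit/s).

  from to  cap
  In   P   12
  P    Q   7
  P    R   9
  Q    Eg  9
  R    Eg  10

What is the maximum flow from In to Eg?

Augment In→P→Q→Eg: bottleneck 7, flow now 7.
Augment In→P→R→Eg: bottleneck 5, flow now 12.
No augmenting path remains; maximum flow = 12.
In the residual graph, reachable from In: {In}.
Min-cut edges: In→P (12); capacity 12 = 12.
This cut is saturated, so no flow can exceed 12.

12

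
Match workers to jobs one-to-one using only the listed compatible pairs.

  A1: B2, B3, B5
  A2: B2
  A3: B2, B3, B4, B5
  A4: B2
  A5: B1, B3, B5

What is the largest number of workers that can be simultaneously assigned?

Unit-capacity flow: source→left, listed edges, right→sink; max matching = max flow.
Augmenting path A1→B2 (+1); matched 1.
Augmenting path A3→B3 (+1); matched 2.
Augmenting path A5→B1 (+1); matched 3.
Augmenting path A2→B2→A1→B5 (+1); matched 4.
No augmenting path remains; maximum matching = 4.
König certificate: {A1, A3, A5, B2} is a vertex cover of size 4 (every listed pair touches it), so no matching can be larger.

4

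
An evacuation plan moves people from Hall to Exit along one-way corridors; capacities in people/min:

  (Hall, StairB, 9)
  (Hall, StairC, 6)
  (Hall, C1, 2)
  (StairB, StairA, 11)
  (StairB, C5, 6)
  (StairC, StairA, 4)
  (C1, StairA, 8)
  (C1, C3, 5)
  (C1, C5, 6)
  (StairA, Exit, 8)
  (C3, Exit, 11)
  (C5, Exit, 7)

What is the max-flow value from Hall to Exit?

Augment Hall→StairB→StairA→Exit: bottleneck 8, flow now 8.
Augment Hall→StairB→C5→Exit: bottleneck 1, flow now 9.
Augment Hall→C1→C3→Exit: bottleneck 2, flow now 11.
Augment Hall→StairC→StairA→StairB→C5→Exit: bottleneck 4, flow now 15. (uses reverse residual edge)
No augmenting path remains; maximum flow = 15.
In the residual graph, reachable from Hall: {Hall, StairC}.
Min-cut edges: Hall→StairB (9), Hall→C1 (2), StairC→StairA (4); capacity 9 + 2 + 4 = 15.
This cut is saturated, so no flow can exceed 15.

15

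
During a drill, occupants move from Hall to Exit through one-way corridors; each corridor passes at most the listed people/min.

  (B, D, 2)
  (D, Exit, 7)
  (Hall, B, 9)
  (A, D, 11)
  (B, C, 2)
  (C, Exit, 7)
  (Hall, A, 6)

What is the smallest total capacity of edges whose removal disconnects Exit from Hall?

Augment Hall→A→D→Exit: bottleneck 6, flow now 6.
Augment Hall→B→C→Exit: bottleneck 2, flow now 8.
Augment Hall→B→D→Exit: bottleneck 1, flow now 9.
No augmenting path remains; maximum flow = 9.
By max-flow min-cut, the minimum cut capacity equals the max flow.
In the residual graph, reachable from Hall: {Hall, A, B, D}.
Min-cut edges: B→C (2), D→Exit (7); capacity 2 + 7 = 9.

9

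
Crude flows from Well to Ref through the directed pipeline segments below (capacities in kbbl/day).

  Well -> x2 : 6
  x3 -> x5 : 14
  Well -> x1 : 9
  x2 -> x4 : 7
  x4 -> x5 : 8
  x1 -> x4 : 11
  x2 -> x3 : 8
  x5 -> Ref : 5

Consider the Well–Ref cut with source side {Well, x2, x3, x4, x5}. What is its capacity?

14

Edges leaving {Well, x2, x3, x4, x5}: Well→x1 (9), x5→Ref (5).
Cut capacity = 9 + 5 = 14.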